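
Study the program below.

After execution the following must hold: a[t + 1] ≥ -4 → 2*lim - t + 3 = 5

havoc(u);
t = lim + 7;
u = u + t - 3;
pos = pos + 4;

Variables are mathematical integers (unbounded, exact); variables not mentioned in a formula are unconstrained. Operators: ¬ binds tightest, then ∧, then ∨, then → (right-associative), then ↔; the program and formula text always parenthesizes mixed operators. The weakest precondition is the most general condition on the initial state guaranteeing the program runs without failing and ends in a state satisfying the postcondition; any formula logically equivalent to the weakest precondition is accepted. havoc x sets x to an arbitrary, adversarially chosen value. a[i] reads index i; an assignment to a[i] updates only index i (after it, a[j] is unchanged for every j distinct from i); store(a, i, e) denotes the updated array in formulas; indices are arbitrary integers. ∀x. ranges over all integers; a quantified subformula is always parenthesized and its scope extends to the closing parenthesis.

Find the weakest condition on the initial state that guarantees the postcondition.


Working backward. After the program, the postcondition a[t + 1] ≥ -4 → 2*lim - t + 3 = 5 must hold; in canonical form it is a[t + 1] ≥ -4 → 2*lim = t + 2.
Before pos := pos + 4: a[t + 1] ≥ -4 → 2*lim = t + 2
Before u := u + t - 3: a[t + 1] ≥ -4 → 2*lim = t + 2
Before t := lim + 7: a[lim + 8] ≥ -4 → lim = 9
Before havoc u: a[lim + 8] ≥ -4 → lim = 9
Answer: WP = a[lim + 8] ≥ -4 → lim = 9


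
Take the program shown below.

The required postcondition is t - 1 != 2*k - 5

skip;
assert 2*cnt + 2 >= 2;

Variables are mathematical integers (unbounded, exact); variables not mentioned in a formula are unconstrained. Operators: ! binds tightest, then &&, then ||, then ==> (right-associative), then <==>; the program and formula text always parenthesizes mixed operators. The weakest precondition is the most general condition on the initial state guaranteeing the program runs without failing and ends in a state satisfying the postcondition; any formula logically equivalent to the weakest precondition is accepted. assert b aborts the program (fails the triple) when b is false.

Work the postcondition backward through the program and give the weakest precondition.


Working backward. After the program, the postcondition t - 1 != 2*k - 5 must hold; in canonical form it is t != 2*k - 4.
Before assert 2*cnt + 2 >= 2: 2*cnt >= 0 && t != 2*k - 4
Before skip: 2*cnt >= 0 && t != 2*k - 4
Answer: WP = 2*cnt >= 0 && t != 2*k - 4


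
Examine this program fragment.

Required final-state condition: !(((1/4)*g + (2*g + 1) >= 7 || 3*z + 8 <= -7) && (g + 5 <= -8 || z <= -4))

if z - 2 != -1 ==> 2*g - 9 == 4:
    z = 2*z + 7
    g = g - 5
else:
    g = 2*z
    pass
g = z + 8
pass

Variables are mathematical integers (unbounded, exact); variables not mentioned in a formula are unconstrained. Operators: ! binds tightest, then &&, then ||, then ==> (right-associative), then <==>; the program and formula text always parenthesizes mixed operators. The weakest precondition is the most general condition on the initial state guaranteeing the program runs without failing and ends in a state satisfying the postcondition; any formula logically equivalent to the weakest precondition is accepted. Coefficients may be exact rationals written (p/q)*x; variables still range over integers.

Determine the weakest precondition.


Working backward. After the program, the postcondition !(((1/4)*g + (2*g + 1) >= 7 || 3*z + 8 <= -7) && (g + 5 <= -8 || z <= -4)) must hold; in canonical form it is !(((9/4)*g >= 6 || 3*z <= -15) && (g <= -13 || z <= -4)).
Before skip: !(((9/4)*g >= 6 || 3*z <= -15) && (g <= -13 || z <= -4))
Before g := z + 8: !(((9/4)*z >= -12 || 3*z <= -15) && (z <= -21 || z <= -4))
Then branch requires !(((9/2)*z >= -111/4 || 6*z <= -36) && (2*z <= -28 || 2*z <= -11)); else branch requires !(((9/4)*z >= -12 || 3*z <= -15) && (z <= -21 || z <= -4)).
Before the if: ((z != 1 ==> 2*g == 13) ==> (!(((9/2)*z >= -111/4 || 6*z <= -36) && (2*z <= -28 || 2*z <= -11)))) && ((!(z != 1 ==> 2*g == 13)) ==> (!(((9/4)*z >= -12 || 3*z <= -15) && (z <= -21 || z <= -4))))
Answer: WP = ((z != 1 ==> 2*g == 13) ==> (!(((9/2)*z >= -111/4 || 6*z <= -36) && (2*z <= -28 || 2*z <= -11)))) && ((!(z != 1 ==> 2*g == 13)) ==> (!(((9/4)*z >= -12 || 3*z <= -15) && (z <= -21 || z <= -4))))


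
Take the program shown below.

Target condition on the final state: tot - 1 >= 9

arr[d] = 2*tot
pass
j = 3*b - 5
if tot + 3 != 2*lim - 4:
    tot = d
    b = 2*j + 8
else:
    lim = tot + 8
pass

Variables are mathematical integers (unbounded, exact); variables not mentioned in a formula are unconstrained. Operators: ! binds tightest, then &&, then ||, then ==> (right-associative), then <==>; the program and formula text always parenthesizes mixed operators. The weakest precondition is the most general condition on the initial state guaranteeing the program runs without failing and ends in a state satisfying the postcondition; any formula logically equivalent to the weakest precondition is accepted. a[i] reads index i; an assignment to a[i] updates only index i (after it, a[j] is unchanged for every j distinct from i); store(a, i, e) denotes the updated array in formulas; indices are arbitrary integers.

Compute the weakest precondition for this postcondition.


Working backward. After the program, the postcondition tot - 1 >= 9 must hold; in canonical form it is tot >= 10.
Before skip: tot >= 10
Then branch requires d >= 10; else branch requires tot >= 10.
Before the if: (tot != 2*lim - 7 ==> d >= 10) && ((!(tot != 2*lim - 7)) ==> tot >= 10)
Before j := 3*b - 5: (tot != 2*lim - 7 ==> d >= 10) && ((!(tot != 2*lim - 7)) ==> tot >= 10)
Before skip: (tot != 2*lim - 7 ==> d >= 10) && ((!(tot != 2*lim - 7)) ==> tot >= 10)
Before arr[d] := 2*tot: (tot != 2*lim - 7 ==> d >= 10) && ((!(tot != 2*lim - 7)) ==> tot >= 10)
Answer: WP = (tot != 2*lim - 7 ==> d >= 10) && ((!(tot != 2*lim - 7)) ==> tot >= 10)


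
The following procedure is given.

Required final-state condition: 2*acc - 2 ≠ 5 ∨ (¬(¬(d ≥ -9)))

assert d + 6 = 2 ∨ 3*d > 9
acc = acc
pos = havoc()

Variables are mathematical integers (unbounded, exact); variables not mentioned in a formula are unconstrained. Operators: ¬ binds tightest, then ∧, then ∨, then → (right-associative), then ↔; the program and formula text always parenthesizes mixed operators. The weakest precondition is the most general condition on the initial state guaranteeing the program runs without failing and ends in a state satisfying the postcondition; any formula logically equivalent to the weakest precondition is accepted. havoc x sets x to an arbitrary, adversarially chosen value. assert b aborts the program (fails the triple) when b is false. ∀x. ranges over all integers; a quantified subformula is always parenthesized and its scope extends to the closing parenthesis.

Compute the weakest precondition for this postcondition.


Working backward. After the program, the postcondition 2*acc - 2 ≠ 5 ∨ (¬(¬(d ≥ -9))) must hold; in canonical form it is 2*acc ≠ 7 ∨ d ≥ -9.
Before havoc pos: 2*acc ≠ 7 ∨ d ≥ -9
Before acc := acc: 2*acc ≠ 7 ∨ d ≥ -9
Before assert d + 6 = 2 ∨ 3*d > 9: (d = -4 ∨ 3*d > 9) ∧ (2*acc ≠ 7 ∨ d ≥ -9)
Answer: WP = (d = -4 ∨ 3*d > 9) ∧ (2*acc ≠ 7 ∨ d ≥ -9)


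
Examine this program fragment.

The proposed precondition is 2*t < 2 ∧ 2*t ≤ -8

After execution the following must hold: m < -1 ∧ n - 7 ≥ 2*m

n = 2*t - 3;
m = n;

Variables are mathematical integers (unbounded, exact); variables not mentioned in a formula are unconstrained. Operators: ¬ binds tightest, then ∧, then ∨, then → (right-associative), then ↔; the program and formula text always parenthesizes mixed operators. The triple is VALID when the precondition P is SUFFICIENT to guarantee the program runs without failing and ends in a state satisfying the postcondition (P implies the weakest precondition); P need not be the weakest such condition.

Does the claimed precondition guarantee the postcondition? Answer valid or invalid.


Working backward. After the program, the postcondition m < -1 ∧ n - 7 ≥ 2*m must hold; in canonical form it is m < -1 ∧ n ≥ 2*m + 7.
Before m := n: n < -1 ∧ n ≤ -7
Before n := 2*t - 3: 2*t < 2 ∧ 2*t ≤ -4
The weakest precondition is 2*t < 2 ∧ 2*t ≤ -4.
Check whether 2*t < 2 ∧ 2*t ≤ -8 implies it.
Every state satisfying the precondition satisfies the weakest precondition: the implication holds.
Answer: valid


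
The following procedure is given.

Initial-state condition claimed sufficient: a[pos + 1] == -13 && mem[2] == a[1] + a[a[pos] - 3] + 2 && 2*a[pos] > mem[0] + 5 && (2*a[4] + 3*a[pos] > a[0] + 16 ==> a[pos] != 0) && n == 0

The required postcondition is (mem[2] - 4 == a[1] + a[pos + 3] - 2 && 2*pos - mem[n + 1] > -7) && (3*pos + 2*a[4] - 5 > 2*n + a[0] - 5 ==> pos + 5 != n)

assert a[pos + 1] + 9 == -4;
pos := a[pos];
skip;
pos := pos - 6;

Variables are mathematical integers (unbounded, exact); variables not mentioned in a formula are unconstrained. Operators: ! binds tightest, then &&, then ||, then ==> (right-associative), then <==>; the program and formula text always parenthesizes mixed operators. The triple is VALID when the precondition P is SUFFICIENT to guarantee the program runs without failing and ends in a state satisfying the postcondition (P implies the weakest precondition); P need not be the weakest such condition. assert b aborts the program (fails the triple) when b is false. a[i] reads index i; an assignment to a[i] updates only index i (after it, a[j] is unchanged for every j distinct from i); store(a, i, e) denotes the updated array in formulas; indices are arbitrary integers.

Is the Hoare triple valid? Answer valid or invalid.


Working backward. After the program, the postcondition (mem[2] - 4 == a[1] + a[pos + 3] - 2 && 2*pos - mem[n + 1] > -7) && (3*pos + 2*a[4] - 5 > 2*n + a[0] - 5 ==> pos + 5 != n) must hold; in canonical form it is mem[2] == a[pos + 3] + a[1] + 2 && 2*pos > mem[n + 1] - 7 && (2*a[4] + 3*pos > a[0] + 2*n ==> pos != n - 5).
Before pos := pos - 6: mem[2] == a[1] + a[pos - 3] + 2 && 2*pos > mem[n + 1] + 5 && (2*a[4] + 3*pos > a[0] + 2*n + 18 ==> pos != n + 1)
Before skip: mem[2] == a[1] + a[pos - 3] + 2 && 2*pos > mem[n + 1] + 5 && (2*a[4] + 3*pos > a[0] + 2*n + 18 ==> pos != n + 1)
Before pos := a[pos]: mem[2] == a[1] + a[a[pos] - 3] + 2 && 2*a[pos] > mem[n + 1] + 5 && (2*a[4] + 3*a[pos] > a[0] + 2*n + 18 ==> a[pos] != n + 1)
Before assert a[pos + 1] + 9 == -4: a[pos + 1] == -13 && mem[2] == a[1] + a[a[pos] - 3] + 2 && 2*a[pos] > mem[n + 1] + 5 && (2*a[4] + 3*a[pos] > a[0] + 2*n + 18 ==> a[pos] != n + 1)
The weakest precondition is a[pos + 1] == -13 && mem[2] == a[1] + a[a[pos] - 3] + 2 && 2*a[pos] > mem[n + 1] + 5 && (2*a[4] + 3*a[pos] > a[0] + 2*n + 18 ==> a[pos] != n + 1).
Check whether a[pos + 1] == -13 && mem[2] == a[1] + a[a[pos] - 3] + 2 && 2*a[pos] > mem[0] + 5 && (2*a[4] + 3*a[pos] > a[0] + 16 ==> a[pos] != 0) && n == 0 implies it.
Countermodel: at the initial state a = {[-1] = 27727, [0] = 11794, [1] = 11794, [2] = 11794, [4] = 11794, [30152] = 2, [30153] = -13, elsewhere 11794}, mem = {[-1] = 20344, [0] = -2, [1] = 20344, [2] = 39523, [4] = 20344, [30152] = 20344, [30153] = 20344, elsewhere 20344}, n = 0, pos = 30152, the precondition holds but the weakest precondition fails.
Answer: invalid


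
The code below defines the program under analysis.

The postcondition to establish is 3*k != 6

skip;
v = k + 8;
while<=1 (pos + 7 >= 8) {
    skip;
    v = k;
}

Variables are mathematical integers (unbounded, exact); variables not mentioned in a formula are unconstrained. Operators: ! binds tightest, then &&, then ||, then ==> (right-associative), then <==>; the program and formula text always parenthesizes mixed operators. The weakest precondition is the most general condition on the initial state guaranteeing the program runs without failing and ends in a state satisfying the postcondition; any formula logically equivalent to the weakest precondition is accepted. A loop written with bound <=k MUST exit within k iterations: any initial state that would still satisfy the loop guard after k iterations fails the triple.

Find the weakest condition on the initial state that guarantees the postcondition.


Working backward. After the program, 3*k != 6 must hold.
Before the loop (bound <=1), unroll the exhaustion recursion (WP_0 = exit-now case; WP_j = one more guarded iteration, up to j = 1):
  WP_0: (!(pos >= 1)) && 3*k != 6
  WP_1: (pos >= 1 ==> ((!(pos >= 1)) && 3*k != 6)) && ((!(pos >= 1)) ==> 3*k != 6)
So before the loop: (pos >= 1 ==> ((!(pos >= 1)) && 3*k != 6)) && ((!(pos >= 1)) ==> 3*k != 6)
Before v := k + 8: (pos >= 1 ==> ((!(pos >= 1)) && 3*k != 6)) && ((!(pos >= 1)) ==> 3*k != 6)
Before skip: (pos >= 1 ==> ((!(pos >= 1)) && 3*k != 6)) && ((!(pos >= 1)) ==> 3*k != 6)
Answer: WP = (pos >= 1 ==> ((!(pos >= 1)) && 3*k != 6)) && ((!(pos >= 1)) ==> 3*k != 6)


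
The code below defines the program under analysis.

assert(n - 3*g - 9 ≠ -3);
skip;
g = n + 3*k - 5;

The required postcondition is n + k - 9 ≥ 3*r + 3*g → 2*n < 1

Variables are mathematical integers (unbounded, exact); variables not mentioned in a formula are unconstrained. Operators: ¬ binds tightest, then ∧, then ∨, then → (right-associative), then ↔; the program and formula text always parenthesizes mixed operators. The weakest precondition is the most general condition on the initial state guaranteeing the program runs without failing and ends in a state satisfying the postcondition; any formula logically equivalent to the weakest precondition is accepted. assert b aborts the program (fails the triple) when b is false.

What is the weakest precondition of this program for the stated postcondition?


Working backward. After the program, the postcondition n + k - 9 ≥ 3*r + 3*g → 2*n < 1 must hold; in canonical form it is k + n ≥ 3*g + 3*r + 9 → 2*n < 1.
Before g := n + 3*k - 5: 8*k + 2*n + 3*r ≤ 6 → 2*n < 1
Before skip: 8*k + 2*n + 3*r ≤ 6 → 2*n < 1
Before assert n - 3*g - 9 ≠ -3: n ≠ 3*g + 6 ∧ (8*k + 2*n + 3*r ≤ 6 → 2*n < 1)
Answer: WP = n ≠ 3*g + 6 ∧ (8*k + 2*n + 3*r ≤ 6 → 2*n < 1)


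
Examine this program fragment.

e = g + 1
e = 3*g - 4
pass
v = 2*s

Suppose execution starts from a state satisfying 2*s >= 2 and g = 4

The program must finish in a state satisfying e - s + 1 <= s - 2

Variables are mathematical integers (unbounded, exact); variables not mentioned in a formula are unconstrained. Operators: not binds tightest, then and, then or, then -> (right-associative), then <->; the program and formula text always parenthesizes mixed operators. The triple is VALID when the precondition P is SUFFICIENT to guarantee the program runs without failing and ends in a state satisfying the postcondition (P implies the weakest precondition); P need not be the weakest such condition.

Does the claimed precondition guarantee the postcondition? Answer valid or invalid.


Working backward. After the program, the postcondition e - s + 1 <= s - 2 must hold; in canonical form it is e <= 2*s - 3.
Before v := 2*s: e <= 2*s - 3
Before skip: e <= 2*s - 3
Before e := 3*g - 4: 3*g <= 2*s + 1
Before e := g + 1: 3*g <= 2*s + 1
The weakest precondition is 3*g <= 2*s + 1.
Check whether 2*s >= 2 and g = 4 implies it.
Countermodel: at the initial state g = 4, s = 1, the precondition holds but the weakest precondition fails.
Answer: invalid


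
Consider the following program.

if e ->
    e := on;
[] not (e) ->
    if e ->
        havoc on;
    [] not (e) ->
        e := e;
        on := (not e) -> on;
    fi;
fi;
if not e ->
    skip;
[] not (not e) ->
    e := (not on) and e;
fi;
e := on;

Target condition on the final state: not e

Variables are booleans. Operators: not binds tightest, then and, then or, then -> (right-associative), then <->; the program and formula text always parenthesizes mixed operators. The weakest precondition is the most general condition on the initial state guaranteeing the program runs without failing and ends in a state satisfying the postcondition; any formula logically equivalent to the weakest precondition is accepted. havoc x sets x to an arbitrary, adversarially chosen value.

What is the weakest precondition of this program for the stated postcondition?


Working backward. After the program, not e must hold.
Before e := on: not on
Then branch requires not on; else branch requires not on.
Before the if: ((not e) -> (not on)) and (e -> (not on))
Then branch requires on -> (not on); else branch requires (not e) and ((not e) -> (((not e) -> (not ((not e) -> on))) and (e -> (not ((not e) -> on))))).
Before the if: (e -> (on -> (not on))) and ((not e) -> ((not e) and ((not e) -> (((not e) -> (not ((not e) -> on))) and (e -> (not ((not e) -> on)))))))
Answer: WP = (e -> (on -> (not on))) and ((not e) -> ((not e) and ((not e) -> (((not e) -> (not ((not e) -> on))) and (e -> (not ((not e) -> on)))))))


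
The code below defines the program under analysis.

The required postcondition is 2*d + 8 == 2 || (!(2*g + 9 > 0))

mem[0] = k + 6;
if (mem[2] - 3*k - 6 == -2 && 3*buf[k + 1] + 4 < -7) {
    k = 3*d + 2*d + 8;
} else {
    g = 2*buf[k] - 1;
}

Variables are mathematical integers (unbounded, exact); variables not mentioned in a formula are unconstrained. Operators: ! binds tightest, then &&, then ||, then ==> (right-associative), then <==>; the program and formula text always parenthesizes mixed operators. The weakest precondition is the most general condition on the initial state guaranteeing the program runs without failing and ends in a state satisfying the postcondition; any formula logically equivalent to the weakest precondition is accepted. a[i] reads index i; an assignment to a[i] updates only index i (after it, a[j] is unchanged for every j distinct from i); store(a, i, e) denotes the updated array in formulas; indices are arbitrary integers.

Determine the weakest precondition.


Working backward. After the program, the postcondition 2*d + 8 == 2 || (!(2*g + 9 > 0)) must hold; in canonical form it is 2*d == -6 || (!(2*g > -9)).
Then branch requires 2*d == -6 || (!(2*g > -9)); else branch requires 2*d == -6 || (!(4*buf[k] > -7)).
Before the if: ((mem[2] == 3*k + 4 && 3*buf[k + 1] < -11) ==> (2*d == -6 || (!(2*g > -9)))) && ((!(mem[2] == 3*k + 4 && 3*buf[k + 1] < -11)) ==> (2*d == -6 || (!(4*buf[k] > -7))))
Before mem[0] := k + 6: ((mem[2] == 3*k + 4 && 3*buf[k + 1] < -11) ==> (2*d == -6 || (!(2*g > -9)))) && ((!(mem[2] == 3*k + 4 && 3*buf[k + 1] < -11)) ==> (2*d == -6 || (!(4*buf[k] > -7))))
Answer: WP = ((mem[2] == 3*k + 4 && 3*buf[k + 1] < -11) ==> (2*d == -6 || (!(2*g > -9)))) && ((!(mem[2] == 3*k + 4 && 3*buf[k + 1] < -11)) ==> (2*d == -6 || (!(4*buf[k] > -7))))


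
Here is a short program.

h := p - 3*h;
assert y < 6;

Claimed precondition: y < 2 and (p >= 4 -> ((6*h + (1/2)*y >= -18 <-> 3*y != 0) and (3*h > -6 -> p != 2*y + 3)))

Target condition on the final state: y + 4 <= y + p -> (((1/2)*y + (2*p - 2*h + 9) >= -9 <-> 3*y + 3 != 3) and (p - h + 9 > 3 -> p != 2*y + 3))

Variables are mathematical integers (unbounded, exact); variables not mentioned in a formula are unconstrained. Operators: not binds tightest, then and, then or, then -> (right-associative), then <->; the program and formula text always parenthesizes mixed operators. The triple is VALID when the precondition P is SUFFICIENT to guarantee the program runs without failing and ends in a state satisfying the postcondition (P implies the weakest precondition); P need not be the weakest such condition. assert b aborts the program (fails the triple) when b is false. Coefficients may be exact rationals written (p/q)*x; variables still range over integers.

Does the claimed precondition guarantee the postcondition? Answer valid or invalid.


Working backward. After the program, the postcondition y + 4 <= y + p -> (((1/2)*y + (2*p - 2*h + 9) >= -9 <-> 3*y + 3 != 3) and (p - h + 9 > 3 -> p != 2*y + 3)) must hold; in canonical form it is p >= 4 -> ((2*p + (1/2)*y >= 2*h - 18 <-> 3*y != 0) and (p > h - 6 -> p != 2*y + 3)).
Before assert y < 6: y < 6 and (p >= 4 -> ((2*p + (1/2)*y >= 2*h - 18 <-> 3*y != 0) and (p > h - 6 -> p != 2*y + 3)))
Before h := p - 3*h: y < 6 and (p >= 4 -> ((6*h + (1/2)*y >= -18 <-> 3*y != 0) and (3*h > -6 -> p != 2*y + 3)))
The weakest precondition is y < 6 and (p >= 4 -> ((6*h + (1/2)*y >= -18 <-> 3*y != 0) and (3*h > -6 -> p != 2*y + 3))).
Check whether y < 2 and (p >= 4 -> ((6*h + (1/2)*y >= -18 <-> 3*y != 0) and (3*h > -6 -> p != 2*y + 3))) implies it.
Every state satisfying the precondition satisfies the weakest precondition: the implication holds.
Answer: valid


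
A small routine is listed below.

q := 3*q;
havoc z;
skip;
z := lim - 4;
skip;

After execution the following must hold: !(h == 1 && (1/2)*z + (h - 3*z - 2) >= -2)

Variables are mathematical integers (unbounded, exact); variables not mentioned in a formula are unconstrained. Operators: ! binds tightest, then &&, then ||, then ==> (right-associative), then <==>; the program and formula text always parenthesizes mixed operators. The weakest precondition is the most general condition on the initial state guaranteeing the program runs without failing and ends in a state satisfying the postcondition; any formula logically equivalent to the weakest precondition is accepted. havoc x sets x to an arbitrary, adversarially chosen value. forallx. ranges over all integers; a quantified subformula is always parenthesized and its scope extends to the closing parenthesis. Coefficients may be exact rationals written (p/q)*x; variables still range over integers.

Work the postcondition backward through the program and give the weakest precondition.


Working backward. After the program, the postcondition !(h == 1 && (1/2)*z + (h - 3*z - 2) >= -2) must hold; in canonical form it is !(h == 1 && h >= (5/2)*z).
Before skip: !(h == 1 && h >= (5/2)*z)
Before z := lim - 4: !(h == 1 && h >= (5/2)*lim - 10)
Before skip: !(h == 1 && h >= (5/2)*lim - 10)
Before havoc z: !(h == 1 && h >= (5/2)*lim - 10)
Before q := 3*q: !(h == 1 && h >= (5/2)*lim - 10)
Answer: WP = !(h == 1 && h >= (5/2)*lim - 10)


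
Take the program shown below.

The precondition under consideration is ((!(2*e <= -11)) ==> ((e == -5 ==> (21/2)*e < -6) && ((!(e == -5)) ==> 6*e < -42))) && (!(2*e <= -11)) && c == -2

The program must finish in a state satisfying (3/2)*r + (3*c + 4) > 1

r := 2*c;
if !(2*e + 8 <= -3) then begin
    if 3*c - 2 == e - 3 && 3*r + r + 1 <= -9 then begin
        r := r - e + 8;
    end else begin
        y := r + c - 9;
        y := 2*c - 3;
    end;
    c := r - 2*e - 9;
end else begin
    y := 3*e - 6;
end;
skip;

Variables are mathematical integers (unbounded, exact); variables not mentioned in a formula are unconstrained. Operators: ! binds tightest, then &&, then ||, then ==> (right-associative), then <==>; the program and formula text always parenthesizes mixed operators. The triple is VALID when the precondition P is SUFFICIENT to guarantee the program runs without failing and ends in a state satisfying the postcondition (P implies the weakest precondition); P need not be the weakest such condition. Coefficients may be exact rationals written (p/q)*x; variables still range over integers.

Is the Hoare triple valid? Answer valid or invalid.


Working backward. After the program, the postcondition (3/2)*r + (3*c + 4) > 1 must hold; in canonical form it is 3*c + (3/2)*r > -3.
Before skip: 3*c + (3/2)*r > -3
Then branch requires ((3*c == e - 1 && 4*r <= -10) ==> (9/2)*r > (21/2)*e - 12) && ((!(3*c == e - 1 && 4*r <= -10)) ==> (9/2)*r > 6*e + 24); else branch requires 3*c + (3/2)*r > -3.
Before the if: ((!(2*e <= -11)) ==> (((3*c == e - 1 && 4*r <= -10) ==> (9/2)*r > (21/2)*e - 12) && ((!(3*c == e - 1 && 4*r <= -10)) ==> (9/2)*r > 6*e + 24))) && (2*e <= -11 ==> 3*c + (3/2)*r > -3)
Before r := 2*c: ((!(2*e <= -11)) ==> (((3*c == e - 1 && 8*c <= -10) ==> 9*c > (21/2)*e - 12) && ((!(3*c == e - 1 && 8*c <= -10)) ==> 9*c > 6*e + 24))) && (2*e <= -11 ==> 6*c > -3)
The weakest precondition is ((!(2*e <= -11)) ==> (((3*c == e - 1 && 8*c <= -10) ==> 9*c > (21/2)*e - 12) && ((!(3*c == e - 1 && 8*c <= -10)) ==> 9*c > 6*e + 24))) && (2*e <= -11 ==> 6*c > -3).
Check whether ((!(2*e <= -11)) ==> ((e == -5 ==> (21/2)*e < -6) && ((!(e == -5)) ==> 6*e < -42))) && (!(2*e <= -11)) && c == -2 implies it.
Every state satisfying the precondition satisfies the weakest precondition: the implication holds.
Answer: valid


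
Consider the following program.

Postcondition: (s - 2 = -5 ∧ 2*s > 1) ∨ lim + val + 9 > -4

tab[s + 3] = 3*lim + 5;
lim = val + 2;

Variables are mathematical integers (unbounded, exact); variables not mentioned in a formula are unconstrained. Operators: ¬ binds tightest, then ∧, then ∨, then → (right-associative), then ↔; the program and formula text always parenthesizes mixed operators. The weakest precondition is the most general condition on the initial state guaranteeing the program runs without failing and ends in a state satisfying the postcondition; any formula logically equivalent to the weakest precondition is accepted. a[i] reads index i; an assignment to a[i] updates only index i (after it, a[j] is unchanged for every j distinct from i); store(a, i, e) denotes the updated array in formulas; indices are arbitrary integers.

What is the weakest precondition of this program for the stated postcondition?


Working backward. After the program, the postcondition (s - 2 = -5 ∧ 2*s > 1) ∨ lim + val + 9 > -4 must hold; in canonical form it is (s = -3 ∧ 2*s > 1) ∨ lim + val > -13.
Before lim := val + 2: (s = -3 ∧ 2*s > 1) ∨ 2*val > -15
Before tab[s + 3] := 3*lim + 5: (s = -3 ∧ 2*s > 1) ∨ 2*val > -15
Answer: WP = (s = -3 ∧ 2*s > 1) ∨ 2*val > -15


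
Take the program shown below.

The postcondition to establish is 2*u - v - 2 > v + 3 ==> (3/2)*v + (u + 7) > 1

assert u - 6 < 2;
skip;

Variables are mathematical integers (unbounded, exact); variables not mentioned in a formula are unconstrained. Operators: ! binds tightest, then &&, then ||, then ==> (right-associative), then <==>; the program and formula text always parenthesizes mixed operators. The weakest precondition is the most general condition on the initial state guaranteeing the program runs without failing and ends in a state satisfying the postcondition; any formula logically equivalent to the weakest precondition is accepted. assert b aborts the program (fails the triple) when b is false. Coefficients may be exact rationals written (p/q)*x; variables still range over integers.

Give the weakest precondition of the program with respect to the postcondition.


Working backward. After the program, the postcondition 2*u - v - 2 > v + 3 ==> (3/2)*v + (u + 7) > 1 must hold; in canonical form it is 2*u > 2*v + 5 ==> u + (3/2)*v > -6.
Before skip: 2*u > 2*v + 5 ==> u + (3/2)*v > -6
Before assert u - 6 < 2: u < 8 && (2*u > 2*v + 5 ==> u + (3/2)*v > -6)
Answer: WP = u < 8 && (2*u > 2*v + 5 ==> u + (3/2)*v > -6)


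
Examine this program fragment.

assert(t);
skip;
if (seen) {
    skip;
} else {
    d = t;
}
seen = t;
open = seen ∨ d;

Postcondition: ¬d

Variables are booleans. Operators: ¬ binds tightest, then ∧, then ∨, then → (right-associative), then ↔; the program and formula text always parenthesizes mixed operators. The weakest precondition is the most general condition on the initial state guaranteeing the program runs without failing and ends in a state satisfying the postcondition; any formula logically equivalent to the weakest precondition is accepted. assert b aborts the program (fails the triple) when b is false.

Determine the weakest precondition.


Working backward. After the program, ¬d must hold.
Before open := seen ∨ d: ¬d
Before seen := t: ¬d
Then branch requires ¬d; else branch requires ¬t.
Before the if: (seen → (¬d)) ∧ ((¬seen) → (¬t))
Before skip: (seen → (¬d)) ∧ ((¬seen) → (¬t))
Before assert t: t ∧ (seen → (¬d)) ∧ ((¬seen) → (¬t))
Answer: WP = t ∧ (seen → (¬d)) ∧ ((¬seen) → (¬t))


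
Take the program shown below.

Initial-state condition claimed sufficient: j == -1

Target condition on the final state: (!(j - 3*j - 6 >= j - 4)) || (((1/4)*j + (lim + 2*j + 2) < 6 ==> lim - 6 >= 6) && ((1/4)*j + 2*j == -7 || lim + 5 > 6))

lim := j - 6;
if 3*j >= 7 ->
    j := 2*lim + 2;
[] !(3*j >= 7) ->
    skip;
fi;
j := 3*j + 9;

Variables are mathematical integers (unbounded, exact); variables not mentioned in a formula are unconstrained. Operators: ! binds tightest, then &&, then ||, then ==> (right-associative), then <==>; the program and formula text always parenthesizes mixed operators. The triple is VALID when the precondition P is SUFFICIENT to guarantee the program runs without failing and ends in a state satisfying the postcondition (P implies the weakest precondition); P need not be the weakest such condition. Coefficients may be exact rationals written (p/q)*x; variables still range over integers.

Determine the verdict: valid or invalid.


Working backward. After the program, the postcondition (!(j - 3*j - 6 >= j - 4)) || (((1/4)*j + (lim + 2*j + 2) < 6 ==> lim - 6 >= 6) && ((1/4)*j + 2*j == -7 || lim + 5 > 6)) must hold; in canonical form it is (!(3*j <= -2)) || (((9/4)*j + lim < 4 ==> lim >= 12) && ((9/4)*j == -7 || lim > 1)).
Before j := 3*j + 9: (!(9*j <= -29)) || (((27/4)*j + lim < -65/4 ==> lim >= 12) && ((27/4)*j == -109/4 || lim > 1))
Then branch requires (!(18*lim <= -47)) || (((29/2)*lim < -119/4 ==> lim >= 12) && ((27/2)*lim == -163/4 || lim > 1)); else branch requires (!(9*j <= -29)) || (((27/4)*j + lim < -65/4 ==> lim >= 12) && ((27/4)*j == -109/4 || lim > 1)).
Before the if: (3*j >= 7 ==> ((!(18*lim <= -47)) || (((29/2)*lim < -119/4 ==> lim >= 12) && ((27/2)*lim == -163/4 || lim > 1)))) && ((!(3*j >= 7)) ==> ((!(9*j <= -29)) || (((27/4)*j + lim < -65/4 ==> lim >= 12) && ((27/4)*j == -109/4 || lim > 1))))
Before lim := j - 6: (3*j >= 7 ==> ((!(18*j <= 61)) || (((29/2)*j < 229/4 ==> j >= 18) && ((27/2)*j == 161/4 || j > 7)))) && ((!(3*j >= 7)) ==> ((!(9*j <= -29)) || (((31/4)*j < -41/4 ==> j >= 18) && ((27/4)*j == -109/4 || j > 7))))
The weakest precondition is (3*j >= 7 ==> ((!(18*j <= 61)) || (((29/2)*j < 229/4 ==> j >= 18) && ((27/2)*j == 161/4 || j > 7)))) && ((!(3*j >= 7)) ==> ((!(9*j <= -29)) || (((31/4)*j < -41/4 ==> j >= 18) && ((27/4)*j == -109/4 || j > 7)))).
Check whether j == -1 implies it.
Every state satisfying the precondition satisfies the weakest precondition: the implication holds.
Answer: valid


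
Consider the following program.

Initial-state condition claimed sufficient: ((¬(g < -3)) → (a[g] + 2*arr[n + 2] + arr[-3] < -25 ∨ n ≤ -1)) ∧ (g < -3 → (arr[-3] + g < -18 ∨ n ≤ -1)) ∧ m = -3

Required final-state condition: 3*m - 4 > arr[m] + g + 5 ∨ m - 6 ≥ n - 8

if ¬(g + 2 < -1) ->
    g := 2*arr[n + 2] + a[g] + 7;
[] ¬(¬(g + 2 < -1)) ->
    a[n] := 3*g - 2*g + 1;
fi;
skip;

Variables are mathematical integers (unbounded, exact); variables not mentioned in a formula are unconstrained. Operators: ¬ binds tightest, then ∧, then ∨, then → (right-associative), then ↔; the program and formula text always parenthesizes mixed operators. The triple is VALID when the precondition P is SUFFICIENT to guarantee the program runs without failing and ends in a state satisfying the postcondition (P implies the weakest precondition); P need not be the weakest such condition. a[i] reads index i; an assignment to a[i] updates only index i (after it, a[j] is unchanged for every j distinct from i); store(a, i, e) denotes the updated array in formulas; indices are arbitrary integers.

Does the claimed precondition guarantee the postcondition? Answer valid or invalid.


Working backward. After the program, the postcondition 3*m - 4 > arr[m] + g + 5 ∨ m - 6 ≥ n - 8 must hold; in canonical form it is 3*m > arr[m] + g + 9 ∨ m ≥ n - 2.
Before skip: 3*m > arr[m] + g + 9 ∨ m ≥ n - 2
Then branch requires 3*m > a[g] + 2*arr[n + 2] + arr[m] + 16 ∨ m ≥ n - 2; else branch requires 3*m > arr[m] + g + 9 ∨ m ≥ n - 2.
Before the if: ((¬(g < -3)) → (3*m > a[g] + 2*arr[n + 2] + arr[m] + 16 ∨ m ≥ n - 2)) ∧ (g < -3 → (3*m > arr[m] + g + 9 ∨ m ≥ n - 2))
The weakest precondition is ((¬(g < -3)) → (3*m > a[g] + 2*arr[n + 2] + arr[m] + 16 ∨ m ≥ n - 2)) ∧ (g < -3 → (3*m > arr[m] + g + 9 ∨ m ≥ n - 2)).
Check whether ((¬(g < -3)) → (a[g] + 2*arr[n + 2] + arr[-3] < -25 ∨ n ≤ -1)) ∧ (g < -3 → (arr[-3] + g < -18 ∨ n ≤ -1)) ∧ m = -3 implies it.
Every state satisfying the precondition satisfies the weakest precondition: the implication holds.
Answer: valid


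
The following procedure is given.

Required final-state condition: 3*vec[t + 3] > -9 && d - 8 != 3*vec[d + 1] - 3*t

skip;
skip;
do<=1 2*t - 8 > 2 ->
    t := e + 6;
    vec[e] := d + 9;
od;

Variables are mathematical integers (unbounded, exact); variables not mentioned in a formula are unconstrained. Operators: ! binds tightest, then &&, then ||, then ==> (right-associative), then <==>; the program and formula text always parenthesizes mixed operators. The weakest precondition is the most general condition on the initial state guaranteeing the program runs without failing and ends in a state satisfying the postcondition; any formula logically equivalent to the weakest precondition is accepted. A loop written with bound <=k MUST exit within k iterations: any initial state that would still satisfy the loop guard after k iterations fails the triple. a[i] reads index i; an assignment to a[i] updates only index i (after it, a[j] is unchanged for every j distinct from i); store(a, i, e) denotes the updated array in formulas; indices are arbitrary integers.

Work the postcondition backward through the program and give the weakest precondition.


Working backward. After the program, the postcondition 3*vec[t + 3] > -9 && d - 8 != 3*vec[d + 1] - 3*t must hold; in canonical form it is 3*vec[t + 3] > -9 && d + 3*t != 3*vec[d + 1] + 8.
Before the loop (bound <=1), unroll the exhaustion recursion (WP_0 = exit-now case; WP_j = one more guarded iteration, up to j = 1):
  WP_0: (!(2*t > 10)) && 3*vec[t + 3] > -9 && d + 3*t != 3*vec[d + 1] + 8
  WP_1: (2*t > 10 ==> ((!(2*e > -2)) && 3*store(vec, e, d + 9)[e + 9] > -9 && d + 3*e != 3*store(vec, e, d + 9)[d + 1] - 10)) && ((!(2*t > 10)) ==> (3*vec[t + 3] > -9 && d + 3*t != 3*vec[d + 1] + 8))
So before the loop: (2*t > 10 ==> ((!(2*e > -2)) && 3*store(vec, e, d + 9)[e + 9] > -9 && d + 3*e != 3*store(vec, e, d + 9)[d + 1] - 10)) && ((!(2*t > 10)) ==> (3*vec[t + 3] > -9 && d + 3*t != 3*vec[d + 1] + 8))
Before skip: (2*t > 10 ==> ((!(2*e > -2)) && 3*store(vec, e, d + 9)[e + 9] > -9 && d + 3*e != 3*store(vec, e, d + 9)[d + 1] - 10)) && ((!(2*t > 10)) ==> (3*vec[t + 3] > -9 && d + 3*t != 3*vec[d + 1] + 8))
Before skip: (2*t > 10 ==> ((!(2*e > -2)) && 3*store(vec, e, d + 9)[e + 9] > -9 && d + 3*e != 3*store(vec, e, d + 9)[d + 1] - 10)) && ((!(2*t > 10)) ==> (3*vec[t + 3] > -9 && d + 3*t != 3*vec[d + 1] + 8))
Answer: WP = (2*t > 10 ==> ((!(2*e > -2)) && 3*store(vec, e, d + 9)[e + 9] > -9 && d + 3*e != 3*store(vec, e, d + 9)[d + 1] - 10)) && ((!(2*t > 10)) ==> (3*vec[t + 3] > -9 && d + 3*t != 3*vec[d + 1] + 8))


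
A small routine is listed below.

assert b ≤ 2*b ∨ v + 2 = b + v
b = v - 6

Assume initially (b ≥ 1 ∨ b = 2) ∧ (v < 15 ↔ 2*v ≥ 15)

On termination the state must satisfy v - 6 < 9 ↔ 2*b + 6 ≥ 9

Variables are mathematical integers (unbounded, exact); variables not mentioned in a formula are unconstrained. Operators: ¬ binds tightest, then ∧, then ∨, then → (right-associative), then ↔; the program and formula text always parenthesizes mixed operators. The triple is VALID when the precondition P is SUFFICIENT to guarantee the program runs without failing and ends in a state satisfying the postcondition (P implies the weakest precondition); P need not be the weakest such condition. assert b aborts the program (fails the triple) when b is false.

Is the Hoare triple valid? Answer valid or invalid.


Working backward. After the program, the postcondition v - 6 < 9 ↔ 2*b + 6 ≥ 9 must hold; in canonical form it is v < 15 ↔ 2*b ≥ 3.
Before b := v - 6: v < 15 ↔ 2*v ≥ 15
Before assert b ≤ 2*b ∨ v + 2 = b + v: (b ≥ 0 ∨ b = 2) ∧ (v < 15 ↔ 2*v ≥ 15)
The weakest precondition is (b ≥ 0 ∨ b = 2) ∧ (v < 15 ↔ 2*v ≥ 15).
Check whether (b ≥ 1 ∨ b = 2) ∧ (v < 15 ↔ 2*v ≥ 15) implies it.
Every state satisfying the precondition satisfies the weakest precondition: the implication holds.
Answer: valid


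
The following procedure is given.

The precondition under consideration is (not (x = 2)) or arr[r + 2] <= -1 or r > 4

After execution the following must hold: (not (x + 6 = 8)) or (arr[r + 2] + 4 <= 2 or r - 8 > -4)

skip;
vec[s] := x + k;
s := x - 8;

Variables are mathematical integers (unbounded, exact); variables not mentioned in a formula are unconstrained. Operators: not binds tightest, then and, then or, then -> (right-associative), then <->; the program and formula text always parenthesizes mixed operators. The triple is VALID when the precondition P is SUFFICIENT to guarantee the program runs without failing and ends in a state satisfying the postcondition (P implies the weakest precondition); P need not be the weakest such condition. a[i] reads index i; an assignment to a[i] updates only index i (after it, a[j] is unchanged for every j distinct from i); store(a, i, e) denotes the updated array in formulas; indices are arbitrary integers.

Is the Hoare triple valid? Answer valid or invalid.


Working backward. After the program, the postcondition (not (x + 6 = 8)) or (arr[r + 2] + 4 <= 2 or r - 8 > -4) must hold; in canonical form it is (not (x = 2)) or arr[r + 2] <= -2 or r > 4.
Before s := x - 8: (not (x = 2)) or arr[r + 2] <= -2 or r > 4
Before vec[s] := x + k: (not (x = 2)) or arr[r + 2] <= -2 or r > 4
Before skip: (not (x = 2)) or arr[r + 2] <= -2 or r > 4
The weakest precondition is (not (x = 2)) or arr[r + 2] <= -2 or r > 4.
Check whether (not (x = 2)) or arr[r + 2] <= -1 or r > 4 implies it.
Countermodel: at the initial state arr = {[6] = -1, elsewhere -1}, r = 4, x = 2, the precondition holds but the weakest precondition fails.
Answer: invalid


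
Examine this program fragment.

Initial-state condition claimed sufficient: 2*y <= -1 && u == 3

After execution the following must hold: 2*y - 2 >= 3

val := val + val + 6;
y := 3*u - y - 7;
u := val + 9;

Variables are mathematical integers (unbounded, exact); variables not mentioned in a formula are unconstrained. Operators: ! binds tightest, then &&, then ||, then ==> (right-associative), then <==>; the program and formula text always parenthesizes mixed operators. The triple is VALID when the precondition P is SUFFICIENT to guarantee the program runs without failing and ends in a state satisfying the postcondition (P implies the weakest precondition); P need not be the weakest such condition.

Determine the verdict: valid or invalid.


Working backward. After the program, the postcondition 2*y - 2 >= 3 must hold; in canonical form it is 2*y >= 5.
Before u := val + 9: 2*y >= 5
Before y := 3*u - y - 7: 6*u >= 2*y + 19
Before val := val + val + 6: 6*u >= 2*y + 19
The weakest precondition is 6*u >= 2*y + 19.
Check whether 2*y <= -1 && u == 3 implies it.
Every state satisfying the precondition satisfies the weakest precondition: the implication holds.
Answer: valid


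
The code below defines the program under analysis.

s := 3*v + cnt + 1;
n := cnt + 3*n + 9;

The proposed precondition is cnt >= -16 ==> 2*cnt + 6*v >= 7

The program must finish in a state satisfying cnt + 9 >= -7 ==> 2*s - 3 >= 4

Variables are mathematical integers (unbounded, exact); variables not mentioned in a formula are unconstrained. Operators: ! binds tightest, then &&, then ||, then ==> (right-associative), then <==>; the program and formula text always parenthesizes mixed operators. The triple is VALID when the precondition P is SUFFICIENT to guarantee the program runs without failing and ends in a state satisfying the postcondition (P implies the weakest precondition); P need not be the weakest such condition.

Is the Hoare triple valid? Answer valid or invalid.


Working backward. After the program, the postcondition cnt + 9 >= -7 ==> 2*s - 3 >= 4 must hold; in canonical form it is cnt >= -16 ==> 2*s >= 7.
Before n := cnt + 3*n + 9: cnt >= -16 ==> 2*s >= 7
Before s := 3*v + cnt + 1: cnt >= -16 ==> 2*cnt + 6*v >= 5
The weakest precondition is cnt >= -16 ==> 2*cnt + 6*v >= 5.
Check whether cnt >= -16 ==> 2*cnt + 6*v >= 7 implies it.
Every state satisfying the precondition satisfies the weakest precondition: the implication holds.
Answer: valid
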